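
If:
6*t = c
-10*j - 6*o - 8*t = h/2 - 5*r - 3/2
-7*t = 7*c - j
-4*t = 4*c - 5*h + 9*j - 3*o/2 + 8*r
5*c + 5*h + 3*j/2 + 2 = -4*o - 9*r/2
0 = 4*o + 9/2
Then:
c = 100251/1474520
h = 993859/1474520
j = 1637433/2949040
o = -9/8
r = -1338811/2949040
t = 33417/2949040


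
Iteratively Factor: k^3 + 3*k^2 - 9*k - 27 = (k + 3)*(k^2 - 9) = (k + 3)^2*(k - 3)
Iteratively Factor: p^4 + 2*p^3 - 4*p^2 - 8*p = (p + 2)*(p^3 - 4*p) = p*(p + 2)*(p^2 - 4) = p*(p + 2)^2*(p - 2)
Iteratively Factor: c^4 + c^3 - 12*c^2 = (c)*(c^3 + c^2 - 12*c) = c*(c + 4)*(c^2 - 3*c) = c*(c - 3)*(c + 4)*(c)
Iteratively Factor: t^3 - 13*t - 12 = (t + 1)*(t^2 - t - 12) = (t - 4)*(t + 1)*(t + 3)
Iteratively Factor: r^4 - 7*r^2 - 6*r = (r + 2)*(r^3 - 2*r^2 - 3*r) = (r - 3)*(r + 2)*(r^2 + r) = r*(r - 3)*(r + 2)*(r + 1)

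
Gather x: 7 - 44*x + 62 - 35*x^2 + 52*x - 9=-35*x^2 + 8*x + 60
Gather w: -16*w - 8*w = -24*w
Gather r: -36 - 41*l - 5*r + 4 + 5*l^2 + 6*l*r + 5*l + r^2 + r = 5*l^2 - 36*l + r^2 + r*(6*l - 4) - 32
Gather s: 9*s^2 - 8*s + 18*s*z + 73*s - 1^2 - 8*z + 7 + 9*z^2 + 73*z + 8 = 9*s^2 + s*(18*z + 65) + 9*z^2 + 65*z + 14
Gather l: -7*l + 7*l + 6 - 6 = 0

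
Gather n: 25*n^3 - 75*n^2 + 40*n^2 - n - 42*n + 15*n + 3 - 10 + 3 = 25*n^3 - 35*n^2 - 28*n - 4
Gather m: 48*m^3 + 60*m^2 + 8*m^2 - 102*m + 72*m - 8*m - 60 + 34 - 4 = 48*m^3 + 68*m^2 - 38*m - 30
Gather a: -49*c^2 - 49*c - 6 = -49*c^2 - 49*c - 6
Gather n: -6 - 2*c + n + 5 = -2*c + n - 1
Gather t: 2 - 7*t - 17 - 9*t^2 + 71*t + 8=-9*t^2 + 64*t - 7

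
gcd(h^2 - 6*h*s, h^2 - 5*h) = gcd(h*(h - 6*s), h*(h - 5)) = h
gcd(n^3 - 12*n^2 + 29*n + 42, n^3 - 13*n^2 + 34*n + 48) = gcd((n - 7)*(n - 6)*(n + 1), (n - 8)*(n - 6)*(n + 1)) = n^2 - 5*n - 6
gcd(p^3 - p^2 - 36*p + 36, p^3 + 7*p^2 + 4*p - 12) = p^2 + 5*p - 6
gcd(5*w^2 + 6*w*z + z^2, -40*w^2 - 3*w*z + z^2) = 5*w + z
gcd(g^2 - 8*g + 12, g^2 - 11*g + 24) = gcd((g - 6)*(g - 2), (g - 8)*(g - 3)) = 1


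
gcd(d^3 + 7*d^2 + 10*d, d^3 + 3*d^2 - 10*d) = d^2 + 5*d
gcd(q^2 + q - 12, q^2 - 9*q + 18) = q - 3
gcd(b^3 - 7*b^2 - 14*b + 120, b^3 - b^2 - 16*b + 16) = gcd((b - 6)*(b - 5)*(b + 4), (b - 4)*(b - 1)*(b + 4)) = b + 4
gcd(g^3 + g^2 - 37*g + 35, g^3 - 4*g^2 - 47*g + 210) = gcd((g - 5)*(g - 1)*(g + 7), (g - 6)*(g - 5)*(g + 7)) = g^2 + 2*g - 35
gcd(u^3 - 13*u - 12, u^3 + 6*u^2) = 1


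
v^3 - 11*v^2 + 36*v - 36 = (v - 6)*(v - 3)*(v - 2)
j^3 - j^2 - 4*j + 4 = (j - 2)*(j - 1)*(j + 2)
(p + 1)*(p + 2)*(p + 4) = p^3 + 7*p^2 + 14*p + 8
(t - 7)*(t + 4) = t^2 - 3*t - 28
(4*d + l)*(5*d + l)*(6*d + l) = 120*d^3 + 74*d^2*l + 15*d*l^2 + l^3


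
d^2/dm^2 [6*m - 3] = 0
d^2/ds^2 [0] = 0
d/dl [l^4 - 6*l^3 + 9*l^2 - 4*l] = 4*l^3 - 18*l^2 + 18*l - 4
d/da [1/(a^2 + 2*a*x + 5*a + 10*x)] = (-2*a - 2*x - 5)/(a^2 + 2*a*x + 5*a + 10*x)^2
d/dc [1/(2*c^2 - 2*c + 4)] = (1/2 - c)/(c^2 - c + 2)^2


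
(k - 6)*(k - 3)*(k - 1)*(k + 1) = k^4 - 9*k^3 + 17*k^2 + 9*k - 18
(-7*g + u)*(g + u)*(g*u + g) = -7*g^3*u - 7*g^3 - 6*g^2*u^2 - 6*g^2*u + g*u^3 + g*u^2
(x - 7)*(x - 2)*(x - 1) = x^3 - 10*x^2 + 23*x - 14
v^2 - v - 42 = (v - 7)*(v + 6)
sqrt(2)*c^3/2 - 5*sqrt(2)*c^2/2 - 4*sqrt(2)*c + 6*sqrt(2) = (c - 6)*(c - 1)*(sqrt(2)*c/2 + sqrt(2))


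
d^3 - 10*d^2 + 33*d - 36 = (d - 4)*(d - 3)^2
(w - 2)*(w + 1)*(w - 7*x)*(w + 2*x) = w^4 - 5*w^3*x - w^3 - 14*w^2*x^2 + 5*w^2*x - 2*w^2 + 14*w*x^2 + 10*w*x + 28*x^2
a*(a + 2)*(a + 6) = a^3 + 8*a^2 + 12*a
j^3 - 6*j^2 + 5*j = j*(j - 5)*(j - 1)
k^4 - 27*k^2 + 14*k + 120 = (k - 4)*(k - 3)*(k + 2)*(k + 5)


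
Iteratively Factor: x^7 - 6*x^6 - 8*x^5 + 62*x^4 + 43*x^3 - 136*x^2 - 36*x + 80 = (x - 1)*(x^6 - 5*x^5 - 13*x^4 + 49*x^3 + 92*x^2 - 44*x - 80) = (x - 1)^2*(x^5 - 4*x^4 - 17*x^3 + 32*x^2 + 124*x + 80) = (x - 1)^2*(x + 1)*(x^4 - 5*x^3 - 12*x^2 + 44*x + 80) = (x - 1)^2*(x + 1)*(x + 2)*(x^3 - 7*x^2 + 2*x + 40) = (x - 1)^2*(x + 1)*(x + 2)^2*(x^2 - 9*x + 20) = (x - 5)*(x - 1)^2*(x + 1)*(x + 2)^2*(x - 4)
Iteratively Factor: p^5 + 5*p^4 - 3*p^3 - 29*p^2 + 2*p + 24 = (p + 4)*(p^4 + p^3 - 7*p^2 - p + 6) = (p + 1)*(p + 4)*(p^3 - 7*p + 6) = (p - 2)*(p + 1)*(p + 4)*(p^2 + 2*p - 3) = (p - 2)*(p + 1)*(p + 3)*(p + 4)*(p - 1)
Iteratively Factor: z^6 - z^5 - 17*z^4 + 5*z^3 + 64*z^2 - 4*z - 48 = (z + 1)*(z^5 - 2*z^4 - 15*z^3 + 20*z^2 + 44*z - 48) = (z - 1)*(z + 1)*(z^4 - z^3 - 16*z^2 + 4*z + 48) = (z - 1)*(z + 1)*(z + 3)*(z^3 - 4*z^2 - 4*z + 16) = (z - 1)*(z + 1)*(z + 2)*(z + 3)*(z^2 - 6*z + 8) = (z - 4)*(z - 1)*(z + 1)*(z + 2)*(z + 3)*(z - 2)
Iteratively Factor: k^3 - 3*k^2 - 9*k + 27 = (k - 3)*(k^2 - 9) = (k - 3)*(k + 3)*(k - 3)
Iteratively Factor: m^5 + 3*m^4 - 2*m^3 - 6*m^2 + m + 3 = (m + 1)*(m^4 + 2*m^3 - 4*m^2 - 2*m + 3) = (m - 1)*(m + 1)*(m^3 + 3*m^2 - m - 3) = (m - 1)*(m + 1)^2*(m^2 + 2*m - 3) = (m - 1)^2*(m + 1)^2*(m + 3)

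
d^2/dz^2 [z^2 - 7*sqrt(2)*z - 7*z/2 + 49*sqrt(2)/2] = 2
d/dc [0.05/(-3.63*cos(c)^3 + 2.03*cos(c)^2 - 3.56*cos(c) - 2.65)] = (-0.5445*cos(c)^2 + 0.203*cos(c) - 0.178)*sin(c)/(3.63*cos(c)^3 - 2.03*cos(c)^2 + 3.56*cos(c) + 2.65)^2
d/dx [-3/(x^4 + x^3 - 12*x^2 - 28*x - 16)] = 3*(4*x^3 + 3*x^2 - 24*x - 28)/(-x^4 - x^3 + 12*x^2 + 28*x + 16)^2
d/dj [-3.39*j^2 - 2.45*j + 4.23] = -6.78*j - 2.45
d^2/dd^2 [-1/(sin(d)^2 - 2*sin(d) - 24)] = 2*(2*sin(d)^4 - 3*sin(d)^3 + 47*sin(d)^2 - 18*sin(d) - 28)/((sin(d) - 6)^3*(sin(d) + 4)^3)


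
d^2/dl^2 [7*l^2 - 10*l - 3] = 14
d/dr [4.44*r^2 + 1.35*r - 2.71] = 8.88*r + 1.35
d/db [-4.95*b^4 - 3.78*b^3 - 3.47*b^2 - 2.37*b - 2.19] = -19.8*b^3 - 11.34*b^2 - 6.94*b - 2.37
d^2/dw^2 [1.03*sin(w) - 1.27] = -1.03*sin(w)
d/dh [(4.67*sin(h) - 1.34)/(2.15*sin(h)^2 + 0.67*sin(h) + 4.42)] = (-10.0405*sin(h)^2 + 5.762*sin(h) + 21.5392)*cos(h)/(4.6225*sin(h)^4 + 2.881*sin(h)^3 + 19.4549*sin(h)^2 + 5.9228*sin(h) + 19.5364)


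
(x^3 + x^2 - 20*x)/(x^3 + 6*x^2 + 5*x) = (x - 4)/(x + 1)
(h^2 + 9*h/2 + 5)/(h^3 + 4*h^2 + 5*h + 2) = (h + 5/2)/(h^2 + 2*h + 1)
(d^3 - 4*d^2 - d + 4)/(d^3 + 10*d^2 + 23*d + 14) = (d^2 - 5*d + 4)/(d^2 + 9*d + 14)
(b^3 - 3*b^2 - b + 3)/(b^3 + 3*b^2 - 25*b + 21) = (b + 1)/(b + 7)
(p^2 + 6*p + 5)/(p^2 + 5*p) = (p + 1)/p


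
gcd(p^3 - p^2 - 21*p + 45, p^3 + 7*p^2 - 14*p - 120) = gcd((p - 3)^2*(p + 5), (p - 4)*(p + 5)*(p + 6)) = p + 5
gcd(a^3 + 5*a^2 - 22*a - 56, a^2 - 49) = a + 7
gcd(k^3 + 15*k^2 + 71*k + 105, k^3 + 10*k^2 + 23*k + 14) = k + 7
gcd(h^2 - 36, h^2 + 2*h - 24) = h + 6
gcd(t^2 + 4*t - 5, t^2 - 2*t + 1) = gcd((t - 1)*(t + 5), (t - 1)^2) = t - 1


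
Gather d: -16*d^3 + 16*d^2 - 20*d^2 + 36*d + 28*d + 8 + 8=-16*d^3 - 4*d^2 + 64*d + 16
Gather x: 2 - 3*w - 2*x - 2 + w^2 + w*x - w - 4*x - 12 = w^2 - 4*w + x*(w - 6) - 12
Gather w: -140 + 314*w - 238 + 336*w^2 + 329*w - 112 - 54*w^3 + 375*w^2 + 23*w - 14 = -54*w^3 + 711*w^2 + 666*w - 504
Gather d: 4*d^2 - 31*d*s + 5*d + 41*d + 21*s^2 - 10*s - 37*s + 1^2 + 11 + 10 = 4*d^2 + d*(46 - 31*s) + 21*s^2 - 47*s + 22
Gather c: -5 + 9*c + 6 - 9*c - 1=0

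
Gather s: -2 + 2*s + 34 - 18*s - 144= -16*s - 112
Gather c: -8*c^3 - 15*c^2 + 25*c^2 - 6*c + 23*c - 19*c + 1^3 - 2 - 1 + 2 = -8*c^3 + 10*c^2 - 2*c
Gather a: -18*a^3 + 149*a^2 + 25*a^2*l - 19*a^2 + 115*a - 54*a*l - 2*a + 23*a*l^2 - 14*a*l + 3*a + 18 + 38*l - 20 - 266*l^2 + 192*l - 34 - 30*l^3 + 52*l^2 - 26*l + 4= -18*a^3 + a^2*(25*l + 130) + a*(23*l^2 - 68*l + 116) - 30*l^3 - 214*l^2 + 204*l - 32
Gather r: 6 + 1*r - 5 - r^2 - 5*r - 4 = -r^2 - 4*r - 3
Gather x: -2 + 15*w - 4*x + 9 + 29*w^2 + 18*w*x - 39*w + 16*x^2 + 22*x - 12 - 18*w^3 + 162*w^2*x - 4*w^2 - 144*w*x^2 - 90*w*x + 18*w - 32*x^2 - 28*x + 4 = -18*w^3 + 25*w^2 - 6*w + x^2*(-144*w - 16) + x*(162*w^2 - 72*w - 10) - 1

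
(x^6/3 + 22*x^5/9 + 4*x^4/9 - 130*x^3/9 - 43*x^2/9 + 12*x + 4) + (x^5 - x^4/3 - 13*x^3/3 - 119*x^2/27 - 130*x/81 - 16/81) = x^6/3 + 31*x^5/9 + x^4/9 - 169*x^3/9 - 248*x^2/27 + 842*x/81 + 308/81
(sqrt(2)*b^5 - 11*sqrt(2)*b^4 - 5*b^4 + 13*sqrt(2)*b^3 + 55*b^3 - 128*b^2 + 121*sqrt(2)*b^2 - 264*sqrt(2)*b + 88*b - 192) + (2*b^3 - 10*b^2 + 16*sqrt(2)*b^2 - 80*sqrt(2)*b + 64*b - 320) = sqrt(2)*b^5 - 11*sqrt(2)*b^4 - 5*b^4 + 13*sqrt(2)*b^3 + 57*b^3 - 138*b^2 + 137*sqrt(2)*b^2 - 344*sqrt(2)*b + 152*b - 512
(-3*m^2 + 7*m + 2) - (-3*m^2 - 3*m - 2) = 10*m + 4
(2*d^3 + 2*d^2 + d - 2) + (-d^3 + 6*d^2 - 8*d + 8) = d^3 + 8*d^2 - 7*d + 6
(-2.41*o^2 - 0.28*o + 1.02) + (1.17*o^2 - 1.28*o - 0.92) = -1.24*o^2 - 1.56*o + 0.1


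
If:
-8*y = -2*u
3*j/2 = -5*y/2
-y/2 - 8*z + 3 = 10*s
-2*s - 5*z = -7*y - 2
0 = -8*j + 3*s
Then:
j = -30/1667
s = -80/1667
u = 72/1667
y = 18/1667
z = 724/1667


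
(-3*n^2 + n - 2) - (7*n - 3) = -3*n^2 - 6*n + 1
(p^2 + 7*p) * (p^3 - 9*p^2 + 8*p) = p^5 - 2*p^4 - 55*p^3 + 56*p^2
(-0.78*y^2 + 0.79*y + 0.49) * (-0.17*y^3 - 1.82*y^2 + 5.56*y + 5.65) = 0.1326*y^5 + 1.2853*y^4 - 5.8579*y^3 - 0.9064*y^2 + 7.1879*y + 2.7685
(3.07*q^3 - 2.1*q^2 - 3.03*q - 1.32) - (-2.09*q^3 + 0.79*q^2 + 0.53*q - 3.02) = 5.16*q^3 - 2.89*q^2 - 3.56*q + 1.7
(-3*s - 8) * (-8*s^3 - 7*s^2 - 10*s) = 24*s^4 + 85*s^3 + 86*s^2 + 80*s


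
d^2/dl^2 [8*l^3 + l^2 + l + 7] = 48*l + 2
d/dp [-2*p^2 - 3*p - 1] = -4*p - 3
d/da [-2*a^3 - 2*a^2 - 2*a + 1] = -6*a^2 - 4*a - 2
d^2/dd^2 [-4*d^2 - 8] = -8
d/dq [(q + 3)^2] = 2*q + 6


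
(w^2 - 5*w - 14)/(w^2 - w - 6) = (w - 7)/(w - 3)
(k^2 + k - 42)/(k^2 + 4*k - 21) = (k - 6)/(k - 3)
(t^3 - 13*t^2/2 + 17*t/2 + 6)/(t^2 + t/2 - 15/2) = (2*t^3 - 13*t^2 + 17*t + 12)/(2*t^2 + t - 15)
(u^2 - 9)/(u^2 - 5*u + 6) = (u + 3)/(u - 2)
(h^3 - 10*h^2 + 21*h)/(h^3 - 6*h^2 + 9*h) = (h - 7)/(h - 3)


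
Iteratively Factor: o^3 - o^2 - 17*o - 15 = (o + 1)*(o^2 - 2*o - 15) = (o + 1)*(o + 3)*(o - 5)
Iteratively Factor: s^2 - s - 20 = (s - 5)*(s + 4)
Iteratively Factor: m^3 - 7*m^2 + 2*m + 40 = (m - 5)*(m^2 - 2*m - 8) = (m - 5)*(m + 2)*(m - 4)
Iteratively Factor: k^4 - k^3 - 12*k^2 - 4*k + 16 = (k - 4)*(k^3 + 3*k^2 - 4) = (k - 4)*(k + 2)*(k^2 + k - 2) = (k - 4)*(k + 2)^2*(k - 1)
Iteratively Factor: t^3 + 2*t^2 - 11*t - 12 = (t + 4)*(t^2 - 2*t - 3) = (t - 3)*(t + 4)*(t + 1)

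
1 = 1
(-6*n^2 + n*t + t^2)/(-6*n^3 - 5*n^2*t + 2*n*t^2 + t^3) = 1/(n + t)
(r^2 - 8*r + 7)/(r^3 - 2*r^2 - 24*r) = (-r^2 + 8*r - 7)/(r*(-r^2 + 2*r + 24))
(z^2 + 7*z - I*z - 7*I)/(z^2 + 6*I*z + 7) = (z + 7)/(z + 7*I)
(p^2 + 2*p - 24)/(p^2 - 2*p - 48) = (p - 4)/(p - 8)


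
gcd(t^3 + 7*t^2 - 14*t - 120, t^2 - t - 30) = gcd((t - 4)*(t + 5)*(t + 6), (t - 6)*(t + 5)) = t + 5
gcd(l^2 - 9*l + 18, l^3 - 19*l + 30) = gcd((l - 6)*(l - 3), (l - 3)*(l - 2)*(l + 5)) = l - 3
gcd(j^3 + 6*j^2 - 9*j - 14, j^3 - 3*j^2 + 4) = j^2 - j - 2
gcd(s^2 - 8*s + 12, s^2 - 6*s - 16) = 1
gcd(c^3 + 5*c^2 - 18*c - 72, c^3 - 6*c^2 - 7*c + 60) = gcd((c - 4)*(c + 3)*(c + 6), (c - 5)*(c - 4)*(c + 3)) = c^2 - c - 12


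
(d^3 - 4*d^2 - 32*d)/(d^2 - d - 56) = d*(d + 4)/(d + 7)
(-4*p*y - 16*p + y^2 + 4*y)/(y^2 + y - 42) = (-4*p*y - 16*p + y^2 + 4*y)/(y^2 + y - 42)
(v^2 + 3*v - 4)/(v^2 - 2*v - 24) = (v - 1)/(v - 6)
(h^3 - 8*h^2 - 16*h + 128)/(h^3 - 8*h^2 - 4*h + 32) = (h^2 - 16)/(h^2 - 4)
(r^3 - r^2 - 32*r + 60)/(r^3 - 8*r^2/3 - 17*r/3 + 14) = 3*(r^2 + r - 30)/(3*r^2 - 2*r - 21)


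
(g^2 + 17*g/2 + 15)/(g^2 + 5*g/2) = (g + 6)/g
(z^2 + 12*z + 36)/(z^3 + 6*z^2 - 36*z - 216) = 1/(z - 6)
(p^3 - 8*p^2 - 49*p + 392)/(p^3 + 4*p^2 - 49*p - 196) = (p - 8)/(p + 4)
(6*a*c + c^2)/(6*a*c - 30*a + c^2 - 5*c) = c/(c - 5)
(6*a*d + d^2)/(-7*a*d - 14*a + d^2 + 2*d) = d*(-6*a - d)/(7*a*d + 14*a - d^2 - 2*d)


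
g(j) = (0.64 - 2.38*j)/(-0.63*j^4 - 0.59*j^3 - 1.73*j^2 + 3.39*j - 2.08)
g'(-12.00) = -0.00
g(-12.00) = -0.00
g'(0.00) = 0.64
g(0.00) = -0.31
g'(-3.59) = -0.06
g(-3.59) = -0.08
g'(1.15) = -1.36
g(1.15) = 0.85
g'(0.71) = 1.52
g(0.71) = 1.15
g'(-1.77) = -0.18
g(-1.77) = -0.30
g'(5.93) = -0.01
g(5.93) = 0.01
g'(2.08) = -0.26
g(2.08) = 0.22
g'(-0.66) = -0.02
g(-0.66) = -0.44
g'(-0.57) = 0.01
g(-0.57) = -0.44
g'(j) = (0.64 - 2.38*j)*(2.52*j^3 + 1.77*j^2 + 3.46*j - 3.39)/(-0.63*j^4 - 0.59*j^3 - 1.73*j^2 + 3.39*j - 2.08)^2 - 2.38/(-0.63*j^4 - 0.59*j^3 - 1.73*j^2 + 3.39*j - 2.08)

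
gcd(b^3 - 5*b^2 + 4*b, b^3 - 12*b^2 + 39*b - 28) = b^2 - 5*b + 4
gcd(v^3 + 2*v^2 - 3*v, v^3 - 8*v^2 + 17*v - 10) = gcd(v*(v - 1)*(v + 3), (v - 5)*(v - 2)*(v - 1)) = v - 1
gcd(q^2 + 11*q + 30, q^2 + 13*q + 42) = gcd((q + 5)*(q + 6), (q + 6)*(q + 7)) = q + 6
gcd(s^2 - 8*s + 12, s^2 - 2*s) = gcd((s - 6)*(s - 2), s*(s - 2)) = s - 2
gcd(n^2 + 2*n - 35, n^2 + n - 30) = n - 5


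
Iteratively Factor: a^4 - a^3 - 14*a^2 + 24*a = (a + 4)*(a^3 - 5*a^2 + 6*a) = (a - 2)*(a + 4)*(a^2 - 3*a) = (a - 3)*(a - 2)*(a + 4)*(a)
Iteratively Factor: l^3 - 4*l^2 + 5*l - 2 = (l - 1)*(l^2 - 3*l + 2) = (l - 2)*(l - 1)*(l - 1)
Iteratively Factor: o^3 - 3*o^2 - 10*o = (o + 2)*(o^2 - 5*o) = o*(o + 2)*(o - 5)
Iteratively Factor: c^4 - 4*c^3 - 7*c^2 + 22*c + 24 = (c - 4)*(c^3 - 7*c - 6) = (c - 4)*(c + 2)*(c^2 - 2*c - 3) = (c - 4)*(c - 3)*(c + 2)*(c + 1)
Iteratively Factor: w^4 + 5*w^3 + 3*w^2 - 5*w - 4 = (w - 1)*(w^3 + 6*w^2 + 9*w + 4) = (w - 1)*(w + 4)*(w^2 + 2*w + 1) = (w - 1)*(w + 1)*(w + 4)*(w + 1)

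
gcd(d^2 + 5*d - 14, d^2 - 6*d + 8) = d - 2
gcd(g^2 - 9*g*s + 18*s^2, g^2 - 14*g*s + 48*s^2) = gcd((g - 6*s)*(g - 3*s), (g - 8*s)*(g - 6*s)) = -g + 6*s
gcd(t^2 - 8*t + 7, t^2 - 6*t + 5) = t - 1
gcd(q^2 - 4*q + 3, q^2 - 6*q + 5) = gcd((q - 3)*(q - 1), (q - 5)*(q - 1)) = q - 1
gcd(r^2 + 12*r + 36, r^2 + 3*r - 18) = r + 6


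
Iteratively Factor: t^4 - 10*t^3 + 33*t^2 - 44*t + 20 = (t - 5)*(t^3 - 5*t^2 + 8*t - 4) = (t - 5)*(t - 1)*(t^2 - 4*t + 4) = (t - 5)*(t - 2)*(t - 1)*(t - 2)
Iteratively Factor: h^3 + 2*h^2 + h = (h + 1)*(h^2 + h) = h*(h + 1)*(h + 1)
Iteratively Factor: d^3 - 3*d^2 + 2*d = (d - 1)*(d^2 - 2*d) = d*(d - 1)*(d - 2)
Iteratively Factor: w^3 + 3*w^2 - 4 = (w + 2)*(w^2 + w - 2) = (w + 2)^2*(w - 1)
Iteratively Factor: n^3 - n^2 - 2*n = (n + 1)*(n^2 - 2*n) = (n - 2)*(n + 1)*(n)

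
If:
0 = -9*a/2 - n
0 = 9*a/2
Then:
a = 0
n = 0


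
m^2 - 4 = (m - 2)*(m + 2)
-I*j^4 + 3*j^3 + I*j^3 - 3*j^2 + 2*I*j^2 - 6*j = j*(j - 2)*(j + 3*I)*(-I*j - I)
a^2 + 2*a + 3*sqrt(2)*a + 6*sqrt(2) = (a + 2)*(a + 3*sqrt(2))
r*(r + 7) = r^2 + 7*r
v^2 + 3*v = v*(v + 3)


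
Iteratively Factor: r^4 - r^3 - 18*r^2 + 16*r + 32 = (r - 4)*(r^3 + 3*r^2 - 6*r - 8) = (r - 4)*(r - 2)*(r^2 + 5*r + 4) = (r - 4)*(r - 2)*(r + 1)*(r + 4)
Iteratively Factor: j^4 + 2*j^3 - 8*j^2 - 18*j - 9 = (j + 3)*(j^3 - j^2 - 5*j - 3) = (j - 3)*(j + 3)*(j^2 + 2*j + 1) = (j - 3)*(j + 1)*(j + 3)*(j + 1)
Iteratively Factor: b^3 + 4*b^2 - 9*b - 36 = (b + 3)*(b^2 + b - 12) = (b + 3)*(b + 4)*(b - 3)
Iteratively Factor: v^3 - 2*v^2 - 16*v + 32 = (v - 4)*(v^2 + 2*v - 8) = (v - 4)*(v - 2)*(v + 4)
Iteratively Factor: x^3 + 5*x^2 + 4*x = (x + 4)*(x^2 + x) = (x + 1)*(x + 4)*(x)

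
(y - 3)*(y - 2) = y^2 - 5*y + 6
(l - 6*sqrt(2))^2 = l^2 - 12*sqrt(2)*l + 72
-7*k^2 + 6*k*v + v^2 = (-k + v)*(7*k + v)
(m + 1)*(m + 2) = m^2 + 3*m + 2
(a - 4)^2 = a^2 - 8*a + 16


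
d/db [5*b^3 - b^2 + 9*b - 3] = 15*b^2 - 2*b + 9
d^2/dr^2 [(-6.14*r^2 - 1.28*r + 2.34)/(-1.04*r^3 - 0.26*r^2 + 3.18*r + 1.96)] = (13.282048*r^6 + 8.30668800000001*r^5 + 93.5425920000001*r^4 + 183.88968*r^3 + 95.567472*r^2 - 13.097136*r - 18.49208)/(1.124864*r^9 + 0.843648*r^8 - 10.107552*r^7 - 11.501464*r^6 + 27.72588*r^5 + 46.382856*r^4 - 10.448472*r^3 - 56.464464*r^2 - 36.648864*r - 7.529536)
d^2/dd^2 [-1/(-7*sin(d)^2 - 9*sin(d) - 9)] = (-196*sin(d)^4 - 189*sin(d)^3 + 465*sin(d)^2 + 459*sin(d) + 36)/(7*sin(d)^2 + 9*sin(d) + 9)^3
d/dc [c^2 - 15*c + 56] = 2*c - 15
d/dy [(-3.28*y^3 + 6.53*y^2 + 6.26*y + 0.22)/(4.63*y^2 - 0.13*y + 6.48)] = (-15.1864*y^4 + 0.852800000000002*y^3 - 93.5959*y^2 + 82.5916*y + 40.5934)/(21.4369*y^4 - 1.2038*y^3 + 60.0217*y^2 - 1.6848*y + 41.9904)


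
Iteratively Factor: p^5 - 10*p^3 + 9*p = (p - 3)*(p^4 + 3*p^3 - p^2 - 3*p) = (p - 3)*(p - 1)*(p^3 + 4*p^2 + 3*p) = (p - 3)*(p - 1)*(p + 3)*(p^2 + p) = p*(p - 3)*(p - 1)*(p + 3)*(p + 1)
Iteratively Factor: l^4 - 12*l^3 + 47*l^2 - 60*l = (l)*(l^3 - 12*l^2 + 47*l - 60) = l*(l - 5)*(l^2 - 7*l + 12) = l*(l - 5)*(l - 3)*(l - 4)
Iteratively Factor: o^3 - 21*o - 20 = (o - 5)*(o^2 + 5*o + 4) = (o - 5)*(o + 1)*(o + 4)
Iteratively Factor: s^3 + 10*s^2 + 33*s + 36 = (s + 3)*(s^2 + 7*s + 12) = (s + 3)*(s + 4)*(s + 3)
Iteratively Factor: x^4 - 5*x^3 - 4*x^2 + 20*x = (x - 2)*(x^3 - 3*x^2 - 10*x) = (x - 2)*(x + 2)*(x^2 - 5*x) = x*(x - 2)*(x + 2)*(x - 5)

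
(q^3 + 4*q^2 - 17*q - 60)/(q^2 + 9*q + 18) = (q^2 + q - 20)/(q + 6)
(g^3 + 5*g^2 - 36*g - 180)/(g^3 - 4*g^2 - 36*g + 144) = (g + 5)/(g - 4)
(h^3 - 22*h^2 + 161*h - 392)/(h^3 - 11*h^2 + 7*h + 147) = (h - 8)/(h + 3)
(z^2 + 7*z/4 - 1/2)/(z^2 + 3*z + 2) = (z - 1/4)/(z + 1)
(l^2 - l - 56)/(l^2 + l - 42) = (l - 8)/(l - 6)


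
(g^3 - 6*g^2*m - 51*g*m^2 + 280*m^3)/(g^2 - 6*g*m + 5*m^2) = (g^2 - g*m - 56*m^2)/(g - m)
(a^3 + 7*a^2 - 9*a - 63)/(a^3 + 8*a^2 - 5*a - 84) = (a + 3)/(a + 4)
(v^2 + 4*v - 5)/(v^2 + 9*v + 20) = (v - 1)/(v + 4)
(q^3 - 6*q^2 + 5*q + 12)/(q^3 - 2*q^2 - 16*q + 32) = (q^2 - 2*q - 3)/(q^2 + 2*q - 8)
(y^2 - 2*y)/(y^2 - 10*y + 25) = y*(y - 2)/(y^2 - 10*y + 25)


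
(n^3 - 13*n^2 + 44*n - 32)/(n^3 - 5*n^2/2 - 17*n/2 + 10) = 2*(n - 8)/(2*n + 5)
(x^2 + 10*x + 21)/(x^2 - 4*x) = (x^2 + 10*x + 21)/(x*(x - 4))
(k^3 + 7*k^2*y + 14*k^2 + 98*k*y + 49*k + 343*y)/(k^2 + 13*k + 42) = (k^2 + 7*k*y + 7*k + 49*y)/(k + 6)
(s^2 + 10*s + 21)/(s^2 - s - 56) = (s + 3)/(s - 8)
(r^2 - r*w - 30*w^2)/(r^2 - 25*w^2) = (r - 6*w)/(r - 5*w)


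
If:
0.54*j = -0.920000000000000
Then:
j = -1.70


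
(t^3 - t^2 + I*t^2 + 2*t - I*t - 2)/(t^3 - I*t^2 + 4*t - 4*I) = (t - 1)/(t - 2*I)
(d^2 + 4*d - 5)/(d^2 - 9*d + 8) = (d + 5)/(d - 8)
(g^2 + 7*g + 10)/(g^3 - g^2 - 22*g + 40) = (g + 2)/(g^2 - 6*g + 8)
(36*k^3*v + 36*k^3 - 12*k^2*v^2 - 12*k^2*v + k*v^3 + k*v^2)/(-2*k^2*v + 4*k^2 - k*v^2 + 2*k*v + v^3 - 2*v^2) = k*(-36*k^2*v - 36*k^2 + 12*k*v^2 + 12*k*v - v^3 - v^2)/(2*k^2*v - 4*k^2 + k*v^2 - 2*k*v - v^3 + 2*v^2)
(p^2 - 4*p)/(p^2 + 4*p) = (p - 4)/(p + 4)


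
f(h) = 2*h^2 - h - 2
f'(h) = 4*h - 1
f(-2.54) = 13.44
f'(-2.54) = -11.16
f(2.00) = 4.00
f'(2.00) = 7.00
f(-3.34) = 23.65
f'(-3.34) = -14.36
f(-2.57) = 13.78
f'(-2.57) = -11.28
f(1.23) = -0.20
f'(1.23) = 3.92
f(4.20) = 29.08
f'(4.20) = 15.80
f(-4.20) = 37.48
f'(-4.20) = -17.80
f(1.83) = 2.87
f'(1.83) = 6.32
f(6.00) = 64.00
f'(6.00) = 23.00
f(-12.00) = 298.00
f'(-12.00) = -49.00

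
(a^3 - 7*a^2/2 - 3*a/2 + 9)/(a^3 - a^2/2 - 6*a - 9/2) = (a - 2)/(a + 1)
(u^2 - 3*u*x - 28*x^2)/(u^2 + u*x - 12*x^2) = (-u + 7*x)/(-u + 3*x)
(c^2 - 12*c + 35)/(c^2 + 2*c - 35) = (c - 7)/(c + 7)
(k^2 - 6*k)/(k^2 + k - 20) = k*(k - 6)/(k^2 + k - 20)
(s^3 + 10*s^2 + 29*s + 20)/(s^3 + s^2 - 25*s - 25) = (s + 4)/(s - 5)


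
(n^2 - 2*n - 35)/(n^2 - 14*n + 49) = (n + 5)/(n - 7)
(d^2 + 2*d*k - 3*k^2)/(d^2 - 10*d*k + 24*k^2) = (d^2 + 2*d*k - 3*k^2)/(d^2 - 10*d*k + 24*k^2)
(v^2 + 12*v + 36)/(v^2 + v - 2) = (v^2 + 12*v + 36)/(v^2 + v - 2)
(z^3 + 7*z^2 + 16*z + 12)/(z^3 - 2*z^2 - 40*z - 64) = (z^2 + 5*z + 6)/(z^2 - 4*z - 32)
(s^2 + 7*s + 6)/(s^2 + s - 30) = (s + 1)/(s - 5)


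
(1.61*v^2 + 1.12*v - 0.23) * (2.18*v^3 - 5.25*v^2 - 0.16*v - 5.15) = 3.5098*v^5 - 6.0109*v^4 - 6.639*v^3 - 7.2632*v^2 - 5.7312*v + 1.1845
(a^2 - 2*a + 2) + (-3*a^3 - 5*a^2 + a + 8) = -3*a^3 - 4*a^2 - a + 10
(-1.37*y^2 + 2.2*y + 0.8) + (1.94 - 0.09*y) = -1.37*y^2 + 2.11*y + 2.74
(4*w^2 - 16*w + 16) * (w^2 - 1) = 4*w^4 - 16*w^3 + 12*w^2 + 16*w - 16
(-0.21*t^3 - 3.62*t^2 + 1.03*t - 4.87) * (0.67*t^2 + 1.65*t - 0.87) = -0.1407*t^5 - 2.7719*t^4 - 5.1002*t^3 + 1.586*t^2 - 8.9316*t + 4.2369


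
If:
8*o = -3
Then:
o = -3/8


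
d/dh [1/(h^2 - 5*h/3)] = 3*(5 - 6*h)/(h^2*(3*h - 5)^2)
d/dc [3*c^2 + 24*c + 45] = 6*c + 24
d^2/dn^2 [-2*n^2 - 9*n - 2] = -4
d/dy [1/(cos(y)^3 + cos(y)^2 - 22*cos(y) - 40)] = (3*cos(y)^2 + 2*cos(y) - 22)*sin(y)/(cos(y)^3 + cos(y)^2 - 22*cos(y) - 40)^2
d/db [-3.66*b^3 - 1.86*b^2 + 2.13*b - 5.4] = -10.98*b^2 - 3.72*b + 2.13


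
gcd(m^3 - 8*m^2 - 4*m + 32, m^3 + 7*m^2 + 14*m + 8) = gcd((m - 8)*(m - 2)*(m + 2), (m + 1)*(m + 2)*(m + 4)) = m + 2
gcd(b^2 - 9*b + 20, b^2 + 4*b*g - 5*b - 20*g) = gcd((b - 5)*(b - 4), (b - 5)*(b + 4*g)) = b - 5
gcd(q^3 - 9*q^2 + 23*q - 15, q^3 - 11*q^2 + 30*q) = q - 5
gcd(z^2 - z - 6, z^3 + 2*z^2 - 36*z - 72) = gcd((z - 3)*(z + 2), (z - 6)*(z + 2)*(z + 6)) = z + 2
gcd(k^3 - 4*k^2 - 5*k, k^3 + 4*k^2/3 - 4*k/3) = k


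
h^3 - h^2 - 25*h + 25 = (h - 5)*(h - 1)*(h + 5)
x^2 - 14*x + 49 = (x - 7)^2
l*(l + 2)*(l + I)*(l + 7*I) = l^4 + 2*l^3 + 8*I*l^3 - 7*l^2 + 16*I*l^2 - 14*l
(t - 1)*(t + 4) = t^2 + 3*t - 4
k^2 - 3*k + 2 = (k - 2)*(k - 1)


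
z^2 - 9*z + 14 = (z - 7)*(z - 2)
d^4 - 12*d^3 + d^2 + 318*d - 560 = (d - 8)*(d - 7)*(d - 2)*(d + 5)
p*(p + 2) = p^2 + 2*p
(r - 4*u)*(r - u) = r^2 - 5*r*u + 4*u^2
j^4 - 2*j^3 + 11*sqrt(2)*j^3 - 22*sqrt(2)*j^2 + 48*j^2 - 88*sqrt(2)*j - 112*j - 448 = (j - 4)*(j + 2)*(j + 4*sqrt(2))*(j + 7*sqrt(2))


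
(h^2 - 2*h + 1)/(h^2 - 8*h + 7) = (h - 1)/(h - 7)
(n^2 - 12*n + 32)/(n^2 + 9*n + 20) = (n^2 - 12*n + 32)/(n^2 + 9*n + 20)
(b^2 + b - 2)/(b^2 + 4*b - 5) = (b + 2)/(b + 5)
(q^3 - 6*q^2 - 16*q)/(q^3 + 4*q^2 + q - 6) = q*(q - 8)/(q^2 + 2*q - 3)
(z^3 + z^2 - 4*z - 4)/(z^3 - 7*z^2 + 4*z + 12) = (z + 2)/(z - 6)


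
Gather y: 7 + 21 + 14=42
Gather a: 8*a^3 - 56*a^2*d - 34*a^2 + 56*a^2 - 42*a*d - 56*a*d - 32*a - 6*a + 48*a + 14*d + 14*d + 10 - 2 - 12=8*a^3 + a^2*(22 - 56*d) + a*(10 - 98*d) + 28*d - 4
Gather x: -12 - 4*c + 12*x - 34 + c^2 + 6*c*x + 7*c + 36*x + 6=c^2 + 3*c + x*(6*c + 48) - 40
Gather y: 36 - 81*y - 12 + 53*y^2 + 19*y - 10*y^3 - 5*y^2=-10*y^3 + 48*y^2 - 62*y + 24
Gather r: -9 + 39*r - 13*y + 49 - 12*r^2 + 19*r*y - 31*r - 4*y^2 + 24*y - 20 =-12*r^2 + r*(19*y + 8) - 4*y^2 + 11*y + 20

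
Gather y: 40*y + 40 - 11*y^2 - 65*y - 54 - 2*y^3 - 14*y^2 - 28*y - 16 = -2*y^3 - 25*y^2 - 53*y - 30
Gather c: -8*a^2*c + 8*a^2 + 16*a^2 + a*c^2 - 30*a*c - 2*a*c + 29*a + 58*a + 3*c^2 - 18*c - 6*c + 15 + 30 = 24*a^2 + 87*a + c^2*(a + 3) + c*(-8*a^2 - 32*a - 24) + 45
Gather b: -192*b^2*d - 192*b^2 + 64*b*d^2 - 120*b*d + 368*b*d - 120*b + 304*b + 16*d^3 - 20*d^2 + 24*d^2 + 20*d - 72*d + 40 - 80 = b^2*(-192*d - 192) + b*(64*d^2 + 248*d + 184) + 16*d^3 + 4*d^2 - 52*d - 40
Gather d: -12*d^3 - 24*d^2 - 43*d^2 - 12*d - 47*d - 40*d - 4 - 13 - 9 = -12*d^3 - 67*d^2 - 99*d - 26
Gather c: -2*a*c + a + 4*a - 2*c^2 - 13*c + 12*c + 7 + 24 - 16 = 5*a - 2*c^2 + c*(-2*a - 1) + 15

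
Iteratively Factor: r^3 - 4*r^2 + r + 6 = (r - 2)*(r^2 - 2*r - 3) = (r - 3)*(r - 2)*(r + 1)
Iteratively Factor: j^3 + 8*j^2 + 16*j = (j)*(j^2 + 8*j + 16) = j*(j + 4)*(j + 4)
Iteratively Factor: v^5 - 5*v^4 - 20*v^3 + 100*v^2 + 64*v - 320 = (v + 2)*(v^4 - 7*v^3 - 6*v^2 + 112*v - 160) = (v - 5)*(v + 2)*(v^3 - 2*v^2 - 16*v + 32) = (v - 5)*(v + 2)*(v + 4)*(v^2 - 6*v + 8) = (v - 5)*(v - 2)*(v + 2)*(v + 4)*(v - 4)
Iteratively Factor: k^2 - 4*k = (k - 4)*(k)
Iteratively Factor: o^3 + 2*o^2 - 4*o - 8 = (o + 2)*(o^2 - 4) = (o - 2)*(o + 2)*(o + 2)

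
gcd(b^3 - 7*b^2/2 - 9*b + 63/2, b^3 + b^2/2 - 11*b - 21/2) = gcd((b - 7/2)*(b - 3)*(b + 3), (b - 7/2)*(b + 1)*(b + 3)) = b^2 - b/2 - 21/2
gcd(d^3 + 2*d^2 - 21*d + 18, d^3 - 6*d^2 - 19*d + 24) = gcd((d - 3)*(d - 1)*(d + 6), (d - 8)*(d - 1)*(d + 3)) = d - 1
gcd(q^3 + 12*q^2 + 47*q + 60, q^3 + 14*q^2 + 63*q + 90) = q^2 + 8*q + 15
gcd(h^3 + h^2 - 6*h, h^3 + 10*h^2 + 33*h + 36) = h + 3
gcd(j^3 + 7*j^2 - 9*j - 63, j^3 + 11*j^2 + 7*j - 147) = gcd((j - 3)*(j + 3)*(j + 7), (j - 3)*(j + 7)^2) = j^2 + 4*j - 21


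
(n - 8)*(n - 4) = n^2 - 12*n + 32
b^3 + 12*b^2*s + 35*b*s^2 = b*(b + 5*s)*(b + 7*s)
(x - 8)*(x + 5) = x^2 - 3*x - 40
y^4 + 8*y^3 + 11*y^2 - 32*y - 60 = (y - 2)*(y + 2)*(y + 3)*(y + 5)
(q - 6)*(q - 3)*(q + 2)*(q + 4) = q^4 - 3*q^3 - 28*q^2 + 36*q + 144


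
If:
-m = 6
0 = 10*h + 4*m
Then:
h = 12/5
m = -6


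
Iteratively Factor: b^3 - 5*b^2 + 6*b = (b - 3)*(b^2 - 2*b) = (b - 3)*(b - 2)*(b)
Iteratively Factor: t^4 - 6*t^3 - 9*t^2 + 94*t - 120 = (t - 3)*(t^3 - 3*t^2 - 18*t + 40) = (t - 5)*(t - 3)*(t^2 + 2*t - 8) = (t - 5)*(t - 3)*(t + 4)*(t - 2)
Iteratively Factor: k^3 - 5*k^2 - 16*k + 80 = (k - 4)*(k^2 - k - 20) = (k - 5)*(k - 4)*(k + 4)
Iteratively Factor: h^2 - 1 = (h - 1)*(h + 1)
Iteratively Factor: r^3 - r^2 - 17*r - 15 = (r - 5)*(r^2 + 4*r + 3) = (r - 5)*(r + 1)*(r + 3)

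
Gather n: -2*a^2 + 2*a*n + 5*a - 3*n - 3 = -2*a^2 + 5*a + n*(2*a - 3) - 3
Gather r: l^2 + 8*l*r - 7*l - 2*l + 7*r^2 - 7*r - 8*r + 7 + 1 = l^2 - 9*l + 7*r^2 + r*(8*l - 15) + 8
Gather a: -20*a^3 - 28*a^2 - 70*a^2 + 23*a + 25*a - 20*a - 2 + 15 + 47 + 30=-20*a^3 - 98*a^2 + 28*a + 90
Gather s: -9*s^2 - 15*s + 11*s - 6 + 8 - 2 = -9*s^2 - 4*s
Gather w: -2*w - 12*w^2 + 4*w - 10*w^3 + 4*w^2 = -10*w^3 - 8*w^2 + 2*w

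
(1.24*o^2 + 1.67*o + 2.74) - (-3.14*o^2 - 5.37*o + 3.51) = 4.38*o^2 + 7.04*o - 0.77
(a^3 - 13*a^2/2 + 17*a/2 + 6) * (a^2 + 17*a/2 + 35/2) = a^5 + 2*a^4 - 117*a^3/4 - 71*a^2/2 + 799*a/4 + 105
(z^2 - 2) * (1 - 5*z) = -5*z^3 + z^2 + 10*z - 2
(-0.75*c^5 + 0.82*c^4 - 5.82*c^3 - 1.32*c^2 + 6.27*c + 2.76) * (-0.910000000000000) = 0.6825*c^5 - 0.7462*c^4 + 5.2962*c^3 + 1.2012*c^2 - 5.7057*c - 2.5116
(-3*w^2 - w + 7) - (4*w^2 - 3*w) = -7*w^2 + 2*w + 7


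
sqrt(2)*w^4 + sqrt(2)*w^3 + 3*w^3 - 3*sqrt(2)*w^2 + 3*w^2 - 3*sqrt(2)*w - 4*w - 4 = (w + 1)*(w - sqrt(2))*(w + 2*sqrt(2))*(sqrt(2)*w + 1)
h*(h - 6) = h^2 - 6*h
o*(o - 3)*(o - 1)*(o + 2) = o^4 - 2*o^3 - 5*o^2 + 6*o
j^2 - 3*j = j*(j - 3)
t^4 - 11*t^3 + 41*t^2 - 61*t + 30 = (t - 5)*(t - 3)*(t - 2)*(t - 1)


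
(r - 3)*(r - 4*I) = r^2 - 3*r - 4*I*r + 12*I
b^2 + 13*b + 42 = (b + 6)*(b + 7)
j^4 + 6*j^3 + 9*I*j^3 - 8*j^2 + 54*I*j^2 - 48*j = j*(j + 6)*(j + I)*(j + 8*I)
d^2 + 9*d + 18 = (d + 3)*(d + 6)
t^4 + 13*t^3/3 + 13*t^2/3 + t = t*(t + 1/3)*(t + 1)*(t + 3)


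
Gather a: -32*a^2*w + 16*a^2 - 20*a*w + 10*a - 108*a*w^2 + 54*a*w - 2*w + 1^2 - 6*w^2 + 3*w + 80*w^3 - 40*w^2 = a^2*(16 - 32*w) + a*(-108*w^2 + 34*w + 10) + 80*w^3 - 46*w^2 + w + 1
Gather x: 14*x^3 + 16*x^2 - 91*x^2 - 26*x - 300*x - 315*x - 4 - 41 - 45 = 14*x^3 - 75*x^2 - 641*x - 90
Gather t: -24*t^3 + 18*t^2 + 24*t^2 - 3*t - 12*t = -24*t^3 + 42*t^2 - 15*t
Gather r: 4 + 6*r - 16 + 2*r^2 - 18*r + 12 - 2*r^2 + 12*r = 0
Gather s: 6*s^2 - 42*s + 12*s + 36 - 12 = 6*s^2 - 30*s + 24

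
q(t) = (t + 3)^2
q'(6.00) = 18.00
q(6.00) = 81.00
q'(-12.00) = -18.00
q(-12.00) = 81.00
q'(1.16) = 8.32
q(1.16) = 17.31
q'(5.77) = 17.54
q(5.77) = 76.91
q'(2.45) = 10.90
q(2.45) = 29.70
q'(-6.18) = -6.36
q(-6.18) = 10.11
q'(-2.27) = 1.46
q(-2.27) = 0.53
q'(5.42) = 16.84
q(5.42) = 70.90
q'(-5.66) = -5.32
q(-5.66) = 7.08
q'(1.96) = 9.92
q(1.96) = 24.60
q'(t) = 2*t + 6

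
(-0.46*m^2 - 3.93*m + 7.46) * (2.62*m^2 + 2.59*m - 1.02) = -1.2052*m^4 - 11.488*m^3 + 9.8357*m^2 + 23.33*m - 7.6092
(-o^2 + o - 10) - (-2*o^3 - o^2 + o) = 2*o^3 - 10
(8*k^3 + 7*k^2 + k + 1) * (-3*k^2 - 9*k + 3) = -24*k^5 - 93*k^4 - 42*k^3 + 9*k^2 - 6*k + 3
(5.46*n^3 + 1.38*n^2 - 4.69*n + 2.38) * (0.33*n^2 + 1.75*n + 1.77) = 1.8018*n^5 + 10.0104*n^4 + 10.5315*n^3 - 4.9795*n^2 - 4.1363*n + 4.2126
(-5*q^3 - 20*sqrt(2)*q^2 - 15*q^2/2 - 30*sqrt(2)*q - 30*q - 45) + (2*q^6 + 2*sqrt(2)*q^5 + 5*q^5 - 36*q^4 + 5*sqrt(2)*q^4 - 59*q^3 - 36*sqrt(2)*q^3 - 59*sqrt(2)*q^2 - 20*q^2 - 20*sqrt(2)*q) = 2*q^6 + 2*sqrt(2)*q^5 + 5*q^5 - 36*q^4 + 5*sqrt(2)*q^4 - 64*q^3 - 36*sqrt(2)*q^3 - 79*sqrt(2)*q^2 - 55*q^2/2 - 50*sqrt(2)*q - 30*q - 45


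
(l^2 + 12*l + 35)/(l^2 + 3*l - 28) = (l + 5)/(l - 4)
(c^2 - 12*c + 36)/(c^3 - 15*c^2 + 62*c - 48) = (c - 6)/(c^2 - 9*c + 8)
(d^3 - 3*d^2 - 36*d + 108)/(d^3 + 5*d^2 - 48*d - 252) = (d^2 - 9*d + 18)/(d^2 - d - 42)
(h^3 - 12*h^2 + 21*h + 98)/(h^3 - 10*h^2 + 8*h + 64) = (h^2 - 14*h + 49)/(h^2 - 12*h + 32)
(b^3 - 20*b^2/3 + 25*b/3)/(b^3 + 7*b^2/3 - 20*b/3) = (b - 5)/(b + 4)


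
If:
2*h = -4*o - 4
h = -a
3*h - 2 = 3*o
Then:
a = 2/9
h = -2/9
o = -8/9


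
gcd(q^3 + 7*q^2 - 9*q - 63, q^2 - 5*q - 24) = q + 3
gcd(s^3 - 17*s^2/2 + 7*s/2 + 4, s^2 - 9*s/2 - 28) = s - 8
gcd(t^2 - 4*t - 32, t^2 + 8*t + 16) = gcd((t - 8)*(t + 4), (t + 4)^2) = t + 4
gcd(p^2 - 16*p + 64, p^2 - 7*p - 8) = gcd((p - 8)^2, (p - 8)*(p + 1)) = p - 8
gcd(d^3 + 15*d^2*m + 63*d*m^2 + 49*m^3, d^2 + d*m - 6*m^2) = 1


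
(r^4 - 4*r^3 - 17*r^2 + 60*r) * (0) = 0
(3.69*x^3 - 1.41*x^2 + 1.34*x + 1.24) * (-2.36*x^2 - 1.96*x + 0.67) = -8.7084*x^5 - 3.9048*x^4 + 2.0735*x^3 - 6.4975*x^2 - 1.5326*x + 0.8308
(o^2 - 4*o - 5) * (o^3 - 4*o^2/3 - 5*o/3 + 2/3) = o^5 - 16*o^4/3 - 4*o^3/3 + 14*o^2 + 17*o/3 - 10/3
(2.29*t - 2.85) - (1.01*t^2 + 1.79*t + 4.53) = -1.01*t^2 + 0.5*t - 7.38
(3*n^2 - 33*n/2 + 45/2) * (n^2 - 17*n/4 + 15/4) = 3*n^4 - 117*n^3/4 + 831*n^2/8 - 315*n/2 + 675/8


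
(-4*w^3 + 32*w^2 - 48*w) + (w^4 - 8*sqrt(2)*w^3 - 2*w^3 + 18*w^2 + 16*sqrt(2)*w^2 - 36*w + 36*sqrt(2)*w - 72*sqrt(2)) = w^4 - 8*sqrt(2)*w^3 - 6*w^3 + 16*sqrt(2)*w^2 + 50*w^2 - 84*w + 36*sqrt(2)*w - 72*sqrt(2)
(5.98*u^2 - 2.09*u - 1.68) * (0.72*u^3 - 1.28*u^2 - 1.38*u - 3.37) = 4.3056*u^5 - 9.1592*u^4 - 6.7868*u^3 - 15.118*u^2 + 9.3617*u + 5.6616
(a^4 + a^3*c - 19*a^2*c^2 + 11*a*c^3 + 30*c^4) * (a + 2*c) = a^5 + 3*a^4*c - 17*a^3*c^2 - 27*a^2*c^3 + 52*a*c^4 + 60*c^5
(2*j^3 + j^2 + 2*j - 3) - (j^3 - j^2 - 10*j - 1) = j^3 + 2*j^2 + 12*j - 2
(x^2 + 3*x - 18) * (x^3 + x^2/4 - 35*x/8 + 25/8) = x^5 + 13*x^4/4 - 173*x^3/8 - 29*x^2/2 + 705*x/8 - 225/4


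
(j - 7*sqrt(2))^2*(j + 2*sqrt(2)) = j^3 - 12*sqrt(2)*j^2 + 42*j + 196*sqrt(2)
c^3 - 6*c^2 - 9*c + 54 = (c - 6)*(c - 3)*(c + 3)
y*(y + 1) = y^2 + y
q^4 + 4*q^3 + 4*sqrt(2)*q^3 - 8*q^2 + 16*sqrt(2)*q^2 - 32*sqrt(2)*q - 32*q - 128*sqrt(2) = (q + 4)*(q - 2*sqrt(2))*(q + 2*sqrt(2))*(q + 4*sqrt(2))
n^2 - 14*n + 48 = (n - 8)*(n - 6)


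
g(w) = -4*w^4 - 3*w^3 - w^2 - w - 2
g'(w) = -16*w^3 - 9*w^2 - 2*w - 1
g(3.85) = -1070.70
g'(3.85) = -1055.17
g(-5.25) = -2628.97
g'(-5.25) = 2076.69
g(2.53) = -223.40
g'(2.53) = -322.78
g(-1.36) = -8.63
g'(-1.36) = 25.32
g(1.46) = -33.10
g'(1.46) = -72.90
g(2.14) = -122.01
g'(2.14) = -203.30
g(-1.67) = -20.26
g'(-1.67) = 51.76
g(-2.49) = -113.16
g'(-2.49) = 195.19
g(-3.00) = -251.00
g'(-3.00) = 356.00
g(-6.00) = -4568.00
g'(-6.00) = 3143.00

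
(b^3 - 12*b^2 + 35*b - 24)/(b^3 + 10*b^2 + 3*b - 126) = (b^2 - 9*b + 8)/(b^2 + 13*b + 42)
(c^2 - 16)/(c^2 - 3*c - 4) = (c + 4)/(c + 1)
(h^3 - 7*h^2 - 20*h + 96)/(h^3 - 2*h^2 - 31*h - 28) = (h^2 - 11*h + 24)/(h^2 - 6*h - 7)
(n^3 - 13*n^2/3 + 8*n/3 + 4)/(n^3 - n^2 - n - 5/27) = 9*(-3*n^3 + 13*n^2 - 8*n - 12)/(-27*n^3 + 27*n^2 + 27*n + 5)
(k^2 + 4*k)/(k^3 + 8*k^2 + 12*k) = (k + 4)/(k^2 + 8*k + 12)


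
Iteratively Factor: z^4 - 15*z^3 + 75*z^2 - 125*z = (z - 5)*(z^3 - 10*z^2 + 25*z) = (z - 5)^2*(z^2 - 5*z) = z*(z - 5)^2*(z - 5)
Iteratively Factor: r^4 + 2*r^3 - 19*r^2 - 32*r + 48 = (r - 1)*(r^3 + 3*r^2 - 16*r - 48) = (r - 1)*(r + 4)*(r^2 - r - 12) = (r - 1)*(r + 3)*(r + 4)*(r - 4)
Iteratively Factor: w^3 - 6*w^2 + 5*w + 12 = (w + 1)*(w^2 - 7*w + 12) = (w - 4)*(w + 1)*(w - 3)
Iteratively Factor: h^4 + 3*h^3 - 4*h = (h + 2)*(h^3 + h^2 - 2*h) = (h + 2)^2*(h^2 - h) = (h - 1)*(h + 2)^2*(h)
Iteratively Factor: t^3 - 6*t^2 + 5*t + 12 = (t - 3)*(t^2 - 3*t - 4) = (t - 3)*(t + 1)*(t - 4)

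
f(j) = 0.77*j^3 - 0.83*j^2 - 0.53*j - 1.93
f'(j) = 2.31*j^2 - 1.66*j - 0.53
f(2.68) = 5.51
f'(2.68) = 11.61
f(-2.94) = -27.11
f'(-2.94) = 24.32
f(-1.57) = -6.12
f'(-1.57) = 7.77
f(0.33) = -2.17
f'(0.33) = -0.83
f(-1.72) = -7.39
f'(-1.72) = 9.16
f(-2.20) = -12.98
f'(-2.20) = 14.30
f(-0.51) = -1.98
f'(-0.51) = 0.92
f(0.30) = -2.14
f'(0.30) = -0.82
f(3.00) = 9.80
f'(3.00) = 15.28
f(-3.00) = -28.60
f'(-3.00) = 25.24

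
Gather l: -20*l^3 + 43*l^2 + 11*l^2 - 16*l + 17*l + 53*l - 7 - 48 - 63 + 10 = -20*l^3 + 54*l^2 + 54*l - 108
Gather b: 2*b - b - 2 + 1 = b - 1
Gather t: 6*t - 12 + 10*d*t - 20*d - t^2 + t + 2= -20*d - t^2 + t*(10*d + 7) - 10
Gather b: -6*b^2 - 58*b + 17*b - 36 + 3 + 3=-6*b^2 - 41*b - 30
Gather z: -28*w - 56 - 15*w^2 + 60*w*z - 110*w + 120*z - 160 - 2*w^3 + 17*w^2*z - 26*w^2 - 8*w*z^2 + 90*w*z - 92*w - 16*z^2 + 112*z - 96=-2*w^3 - 41*w^2 - 230*w + z^2*(-8*w - 16) + z*(17*w^2 + 150*w + 232) - 312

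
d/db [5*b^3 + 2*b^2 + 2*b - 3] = 15*b^2 + 4*b + 2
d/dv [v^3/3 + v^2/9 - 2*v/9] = v^2 + 2*v/9 - 2/9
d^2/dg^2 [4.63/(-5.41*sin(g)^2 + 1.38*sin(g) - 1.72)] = (542.045212*sin(g)^4 - 103.699962*sin(g)^3 - 976.58275*sin(g)^2 + 218.389692*sin(g) + 68.531408)/(5.41*sin(g)^2 - 1.38*sin(g) + 1.72)^3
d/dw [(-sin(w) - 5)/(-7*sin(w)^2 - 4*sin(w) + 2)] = (-70*sin(w) + 7*cos(w)^2 - 29)*cos(w)/(7*sin(w)^2 + 4*sin(w) - 2)^2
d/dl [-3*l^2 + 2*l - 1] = 2 - 6*l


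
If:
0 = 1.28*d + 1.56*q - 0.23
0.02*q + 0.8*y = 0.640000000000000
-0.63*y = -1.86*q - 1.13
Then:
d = 0.59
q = -0.33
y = 0.81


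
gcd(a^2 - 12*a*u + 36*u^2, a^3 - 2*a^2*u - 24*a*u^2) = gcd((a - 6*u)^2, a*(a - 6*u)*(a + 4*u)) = -a + 6*u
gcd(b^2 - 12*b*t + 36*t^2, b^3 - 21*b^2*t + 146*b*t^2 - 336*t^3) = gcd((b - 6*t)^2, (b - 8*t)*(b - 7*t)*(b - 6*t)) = -b + 6*t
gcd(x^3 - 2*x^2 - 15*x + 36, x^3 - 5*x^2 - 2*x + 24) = x - 3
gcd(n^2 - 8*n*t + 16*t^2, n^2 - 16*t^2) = -n + 4*t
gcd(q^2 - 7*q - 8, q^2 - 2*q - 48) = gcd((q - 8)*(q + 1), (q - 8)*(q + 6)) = q - 8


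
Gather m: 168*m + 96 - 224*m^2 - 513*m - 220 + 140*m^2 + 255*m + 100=-84*m^2 - 90*m - 24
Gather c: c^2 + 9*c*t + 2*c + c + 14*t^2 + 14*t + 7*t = c^2 + c*(9*t + 3) + 14*t^2 + 21*t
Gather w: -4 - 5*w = -5*w - 4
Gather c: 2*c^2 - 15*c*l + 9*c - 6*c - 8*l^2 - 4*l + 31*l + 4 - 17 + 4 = 2*c^2 + c*(3 - 15*l) - 8*l^2 + 27*l - 9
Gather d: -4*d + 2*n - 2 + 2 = -4*d + 2*n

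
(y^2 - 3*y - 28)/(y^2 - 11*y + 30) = (y^2 - 3*y - 28)/(y^2 - 11*y + 30)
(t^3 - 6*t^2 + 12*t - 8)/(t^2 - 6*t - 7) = (-t^3 + 6*t^2 - 12*t + 8)/(-t^2 + 6*t + 7)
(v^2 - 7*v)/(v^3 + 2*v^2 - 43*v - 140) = v/(v^2 + 9*v + 20)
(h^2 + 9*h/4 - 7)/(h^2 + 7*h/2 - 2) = (4*h - 7)/(2*(2*h - 1))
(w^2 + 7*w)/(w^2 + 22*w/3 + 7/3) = 3*w/(3*w + 1)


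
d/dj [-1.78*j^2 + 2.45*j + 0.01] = 2.45 - 3.56*j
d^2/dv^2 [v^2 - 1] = 2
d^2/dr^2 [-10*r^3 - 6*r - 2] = -60*r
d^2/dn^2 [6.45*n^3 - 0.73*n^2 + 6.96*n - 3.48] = 38.7*n - 1.46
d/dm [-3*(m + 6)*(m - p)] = -6*m + 3*p - 18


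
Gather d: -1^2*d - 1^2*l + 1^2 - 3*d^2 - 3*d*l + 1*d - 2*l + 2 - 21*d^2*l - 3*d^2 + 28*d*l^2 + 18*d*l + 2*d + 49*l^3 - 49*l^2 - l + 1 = d^2*(-21*l - 6) + d*(28*l^2 + 15*l + 2) + 49*l^3 - 49*l^2 - 4*l + 4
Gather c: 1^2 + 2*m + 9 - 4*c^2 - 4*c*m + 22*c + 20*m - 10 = -4*c^2 + c*(22 - 4*m) + 22*m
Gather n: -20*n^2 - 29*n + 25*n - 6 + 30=-20*n^2 - 4*n + 24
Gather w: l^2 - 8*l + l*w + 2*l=l^2 + l*w - 6*l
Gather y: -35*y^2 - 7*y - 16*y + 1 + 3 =-35*y^2 - 23*y + 4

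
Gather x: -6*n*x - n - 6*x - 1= -n + x*(-6*n - 6) - 1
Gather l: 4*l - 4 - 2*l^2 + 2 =-2*l^2 + 4*l - 2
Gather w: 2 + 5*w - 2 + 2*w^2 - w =2*w^2 + 4*w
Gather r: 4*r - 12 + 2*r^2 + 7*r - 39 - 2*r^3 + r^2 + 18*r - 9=-2*r^3 + 3*r^2 + 29*r - 60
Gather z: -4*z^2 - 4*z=-4*z^2 - 4*z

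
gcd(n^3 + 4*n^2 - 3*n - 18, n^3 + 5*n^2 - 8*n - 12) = n - 2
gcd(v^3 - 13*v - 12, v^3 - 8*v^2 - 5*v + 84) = v^2 - v - 12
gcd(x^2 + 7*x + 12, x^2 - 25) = 1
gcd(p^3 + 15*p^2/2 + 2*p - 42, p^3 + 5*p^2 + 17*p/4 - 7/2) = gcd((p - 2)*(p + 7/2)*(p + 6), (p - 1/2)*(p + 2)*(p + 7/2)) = p + 7/2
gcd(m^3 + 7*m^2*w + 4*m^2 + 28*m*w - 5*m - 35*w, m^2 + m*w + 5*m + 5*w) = m + 5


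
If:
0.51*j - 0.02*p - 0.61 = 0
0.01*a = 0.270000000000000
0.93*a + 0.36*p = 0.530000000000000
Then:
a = 27.00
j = -1.48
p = -68.28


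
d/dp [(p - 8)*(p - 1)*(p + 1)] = 3*p^2 - 16*p - 1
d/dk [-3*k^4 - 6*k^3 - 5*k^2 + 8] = 2*k*(-6*k^2 - 9*k - 5)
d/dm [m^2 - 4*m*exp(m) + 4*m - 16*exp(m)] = -4*m*exp(m) + 2*m - 20*exp(m) + 4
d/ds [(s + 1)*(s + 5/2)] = 2*s + 7/2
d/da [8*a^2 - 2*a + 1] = 16*a - 2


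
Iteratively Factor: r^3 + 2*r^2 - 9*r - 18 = (r - 3)*(r^2 + 5*r + 6) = (r - 3)*(r + 3)*(r + 2)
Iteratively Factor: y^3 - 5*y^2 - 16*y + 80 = (y + 4)*(y^2 - 9*y + 20) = (y - 5)*(y + 4)*(y - 4)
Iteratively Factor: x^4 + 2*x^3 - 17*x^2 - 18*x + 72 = (x - 3)*(x^3 + 5*x^2 - 2*x - 24) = (x - 3)*(x + 4)*(x^2 + x - 6) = (x - 3)*(x + 3)*(x + 4)*(x - 2)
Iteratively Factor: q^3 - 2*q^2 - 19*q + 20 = (q - 5)*(q^2 + 3*q - 4) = (q - 5)*(q + 4)*(q - 1)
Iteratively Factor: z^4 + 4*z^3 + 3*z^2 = (z + 1)*(z^3 + 3*z^2) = (z + 1)*(z + 3)*(z^2) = z*(z + 1)*(z + 3)*(z)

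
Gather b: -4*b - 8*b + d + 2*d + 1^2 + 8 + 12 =-12*b + 3*d + 21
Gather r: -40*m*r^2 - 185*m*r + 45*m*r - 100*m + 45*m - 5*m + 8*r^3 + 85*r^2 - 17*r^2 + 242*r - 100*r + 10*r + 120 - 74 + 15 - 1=-60*m + 8*r^3 + r^2*(68 - 40*m) + r*(152 - 140*m) + 60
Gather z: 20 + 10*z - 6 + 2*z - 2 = 12*z + 12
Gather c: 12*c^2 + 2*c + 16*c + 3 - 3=12*c^2 + 18*c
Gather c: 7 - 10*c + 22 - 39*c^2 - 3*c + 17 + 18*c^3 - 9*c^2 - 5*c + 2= 18*c^3 - 48*c^2 - 18*c + 48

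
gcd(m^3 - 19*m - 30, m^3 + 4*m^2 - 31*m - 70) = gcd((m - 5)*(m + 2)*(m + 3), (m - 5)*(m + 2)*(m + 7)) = m^2 - 3*m - 10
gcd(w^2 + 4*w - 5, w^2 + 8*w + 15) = w + 5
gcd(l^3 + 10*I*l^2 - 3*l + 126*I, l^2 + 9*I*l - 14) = l + 7*I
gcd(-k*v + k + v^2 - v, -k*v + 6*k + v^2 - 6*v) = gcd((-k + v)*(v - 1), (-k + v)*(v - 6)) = -k + v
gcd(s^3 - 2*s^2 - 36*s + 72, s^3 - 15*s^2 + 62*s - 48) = s - 6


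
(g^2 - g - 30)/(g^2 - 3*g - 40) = (g - 6)/(g - 8)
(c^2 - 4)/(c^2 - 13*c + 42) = (c^2 - 4)/(c^2 - 13*c + 42)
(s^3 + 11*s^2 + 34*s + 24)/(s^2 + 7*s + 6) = s + 4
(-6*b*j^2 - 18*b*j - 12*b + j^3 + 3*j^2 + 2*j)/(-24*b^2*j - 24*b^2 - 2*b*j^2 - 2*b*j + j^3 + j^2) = (j + 2)/(4*b + j)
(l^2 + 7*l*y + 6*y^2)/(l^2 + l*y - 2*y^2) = (l^2 + 7*l*y + 6*y^2)/(l^2 + l*y - 2*y^2)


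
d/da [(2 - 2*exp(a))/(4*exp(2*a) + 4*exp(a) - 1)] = (8*exp(2*a) - 16*exp(a) - 6)*exp(a)/(16*exp(4*a) + 32*exp(3*a) + 8*exp(2*a) - 8*exp(a) + 1)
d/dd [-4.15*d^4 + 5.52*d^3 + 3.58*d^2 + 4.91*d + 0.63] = -16.6*d^3 + 16.56*d^2 + 7.16*d + 4.91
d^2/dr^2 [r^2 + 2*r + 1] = 2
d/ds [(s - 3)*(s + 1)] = 2*s - 2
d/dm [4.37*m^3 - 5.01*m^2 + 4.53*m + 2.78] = 13.11*m^2 - 10.02*m + 4.53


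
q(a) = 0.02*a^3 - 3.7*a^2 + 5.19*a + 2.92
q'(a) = 0.06*a^2 - 7.4*a + 5.19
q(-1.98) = -22.02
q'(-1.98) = 20.08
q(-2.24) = -27.50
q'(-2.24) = 22.07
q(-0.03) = 2.76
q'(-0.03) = 5.41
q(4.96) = -59.92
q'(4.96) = -30.04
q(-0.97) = -5.61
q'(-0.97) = 12.42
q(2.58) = -7.98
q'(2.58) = -13.50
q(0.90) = 4.61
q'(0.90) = -1.42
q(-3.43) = -59.22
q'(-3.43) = 31.28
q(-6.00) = -165.74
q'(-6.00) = 51.75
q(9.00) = -235.49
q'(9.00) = -56.55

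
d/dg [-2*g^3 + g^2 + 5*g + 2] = -6*g^2 + 2*g + 5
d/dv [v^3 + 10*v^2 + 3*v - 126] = 3*v^2 + 20*v + 3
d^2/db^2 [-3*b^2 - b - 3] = -6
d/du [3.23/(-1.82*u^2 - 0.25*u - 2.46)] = (11.7572*u + 0.8075)/(1.82*u^2 + 0.25*u + 2.46)^2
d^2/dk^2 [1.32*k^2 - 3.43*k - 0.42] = 2.64000000000000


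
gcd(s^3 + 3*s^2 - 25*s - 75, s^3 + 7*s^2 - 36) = s + 3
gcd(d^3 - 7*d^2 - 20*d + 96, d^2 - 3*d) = d - 3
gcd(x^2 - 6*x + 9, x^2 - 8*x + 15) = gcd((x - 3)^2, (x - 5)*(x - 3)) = x - 3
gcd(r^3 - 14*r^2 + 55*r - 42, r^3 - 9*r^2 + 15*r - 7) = r^2 - 8*r + 7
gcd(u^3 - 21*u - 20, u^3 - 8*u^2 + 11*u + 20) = u^2 - 4*u - 5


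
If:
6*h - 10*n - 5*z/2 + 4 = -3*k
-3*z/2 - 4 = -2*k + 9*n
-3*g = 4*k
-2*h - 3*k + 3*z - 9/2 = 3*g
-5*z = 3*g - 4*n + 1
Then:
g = -77/69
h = -273/184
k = 77/92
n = -41/138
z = 16/69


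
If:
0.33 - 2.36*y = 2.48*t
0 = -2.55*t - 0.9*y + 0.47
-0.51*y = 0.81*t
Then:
No Solution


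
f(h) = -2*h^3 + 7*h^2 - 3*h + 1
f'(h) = -6*h^2 + 14*h - 3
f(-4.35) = 311.13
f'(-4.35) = -177.44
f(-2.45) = 79.78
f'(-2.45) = -73.32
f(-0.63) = 6.17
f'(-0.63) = -14.20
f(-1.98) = 49.91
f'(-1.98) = -54.24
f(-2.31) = 69.94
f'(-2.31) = -67.36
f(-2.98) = 125.03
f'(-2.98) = -98.00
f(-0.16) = 1.67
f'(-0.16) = -5.39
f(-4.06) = 262.41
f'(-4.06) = -158.74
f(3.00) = 1.00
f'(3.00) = -15.00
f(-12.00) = 4501.00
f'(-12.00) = -1035.00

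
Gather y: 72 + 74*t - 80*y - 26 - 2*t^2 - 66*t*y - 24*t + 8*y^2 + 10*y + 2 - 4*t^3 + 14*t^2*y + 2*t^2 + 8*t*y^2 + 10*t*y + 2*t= -4*t^3 + 52*t + y^2*(8*t + 8) + y*(14*t^2 - 56*t - 70) + 48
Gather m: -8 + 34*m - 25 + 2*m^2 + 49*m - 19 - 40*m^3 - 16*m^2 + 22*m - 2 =-40*m^3 - 14*m^2 + 105*m - 54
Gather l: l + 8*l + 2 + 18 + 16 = 9*l + 36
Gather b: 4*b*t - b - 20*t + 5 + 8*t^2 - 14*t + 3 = b*(4*t - 1) + 8*t^2 - 34*t + 8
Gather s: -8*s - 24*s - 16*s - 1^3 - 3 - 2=-48*s - 6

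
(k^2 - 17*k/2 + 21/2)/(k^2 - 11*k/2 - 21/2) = (2*k - 3)/(2*k + 3)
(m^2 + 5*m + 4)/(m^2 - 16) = (m + 1)/(m - 4)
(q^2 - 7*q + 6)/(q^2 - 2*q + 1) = (q - 6)/(q - 1)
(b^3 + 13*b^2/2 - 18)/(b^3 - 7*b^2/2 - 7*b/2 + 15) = (2*b^2 + 9*b - 18)/(2*b^2 - 11*b + 15)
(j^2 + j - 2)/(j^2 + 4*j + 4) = (j - 1)/(j + 2)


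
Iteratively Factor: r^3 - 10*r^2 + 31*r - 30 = (r - 5)*(r^2 - 5*r + 6) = (r - 5)*(r - 3)*(r - 2)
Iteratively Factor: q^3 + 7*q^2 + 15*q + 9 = (q + 1)*(q^2 + 6*q + 9) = (q + 1)*(q + 3)*(q + 3)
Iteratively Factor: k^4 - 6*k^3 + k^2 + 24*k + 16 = (k - 4)*(k^3 - 2*k^2 - 7*k - 4) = (k - 4)*(k + 1)*(k^2 - 3*k - 4) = (k - 4)*(k + 1)^2*(k - 4)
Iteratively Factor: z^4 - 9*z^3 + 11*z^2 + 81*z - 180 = (z + 3)*(z^3 - 12*z^2 + 47*z - 60) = (z - 5)*(z + 3)*(z^2 - 7*z + 12) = (z - 5)*(z - 4)*(z + 3)*(z - 3)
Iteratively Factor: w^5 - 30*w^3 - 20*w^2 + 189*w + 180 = (w + 4)*(w^4 - 4*w^3 - 14*w^2 + 36*w + 45) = (w - 5)*(w + 4)*(w^3 + w^2 - 9*w - 9) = (w - 5)*(w + 3)*(w + 4)*(w^2 - 2*w - 3) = (w - 5)*(w - 3)*(w + 3)*(w + 4)*(w + 1)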